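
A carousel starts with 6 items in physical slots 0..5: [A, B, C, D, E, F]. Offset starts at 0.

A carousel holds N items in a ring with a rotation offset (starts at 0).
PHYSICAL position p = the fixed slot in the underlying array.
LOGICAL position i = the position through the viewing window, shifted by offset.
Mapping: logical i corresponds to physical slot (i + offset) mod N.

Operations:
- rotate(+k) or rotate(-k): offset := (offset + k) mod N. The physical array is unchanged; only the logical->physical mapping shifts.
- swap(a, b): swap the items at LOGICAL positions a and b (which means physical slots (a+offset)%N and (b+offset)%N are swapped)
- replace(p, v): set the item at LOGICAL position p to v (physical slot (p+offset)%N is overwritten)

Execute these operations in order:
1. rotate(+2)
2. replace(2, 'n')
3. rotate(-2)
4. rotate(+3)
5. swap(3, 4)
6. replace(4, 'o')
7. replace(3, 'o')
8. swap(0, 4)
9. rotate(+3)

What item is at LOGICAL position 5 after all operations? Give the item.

Answer: F

Derivation:
After op 1 (rotate(+2)): offset=2, physical=[A,B,C,D,E,F], logical=[C,D,E,F,A,B]
After op 2 (replace(2, 'n')): offset=2, physical=[A,B,C,D,n,F], logical=[C,D,n,F,A,B]
After op 3 (rotate(-2)): offset=0, physical=[A,B,C,D,n,F], logical=[A,B,C,D,n,F]
After op 4 (rotate(+3)): offset=3, physical=[A,B,C,D,n,F], logical=[D,n,F,A,B,C]
After op 5 (swap(3, 4)): offset=3, physical=[B,A,C,D,n,F], logical=[D,n,F,B,A,C]
After op 6 (replace(4, 'o')): offset=3, physical=[B,o,C,D,n,F], logical=[D,n,F,B,o,C]
After op 7 (replace(3, 'o')): offset=3, physical=[o,o,C,D,n,F], logical=[D,n,F,o,o,C]
After op 8 (swap(0, 4)): offset=3, physical=[o,D,C,o,n,F], logical=[o,n,F,o,D,C]
After op 9 (rotate(+3)): offset=0, physical=[o,D,C,o,n,F], logical=[o,D,C,o,n,F]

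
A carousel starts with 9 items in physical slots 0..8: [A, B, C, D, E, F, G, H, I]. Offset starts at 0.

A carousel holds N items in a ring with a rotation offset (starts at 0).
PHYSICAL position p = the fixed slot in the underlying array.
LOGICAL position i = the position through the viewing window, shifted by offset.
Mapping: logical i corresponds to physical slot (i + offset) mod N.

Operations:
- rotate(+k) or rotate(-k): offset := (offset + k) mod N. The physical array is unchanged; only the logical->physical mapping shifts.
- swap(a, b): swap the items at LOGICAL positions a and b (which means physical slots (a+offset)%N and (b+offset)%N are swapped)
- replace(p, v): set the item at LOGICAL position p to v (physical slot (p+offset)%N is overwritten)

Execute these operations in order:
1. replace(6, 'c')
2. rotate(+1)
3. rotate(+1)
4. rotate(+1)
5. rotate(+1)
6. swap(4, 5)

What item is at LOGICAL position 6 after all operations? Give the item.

After op 1 (replace(6, 'c')): offset=0, physical=[A,B,C,D,E,F,c,H,I], logical=[A,B,C,D,E,F,c,H,I]
After op 2 (rotate(+1)): offset=1, physical=[A,B,C,D,E,F,c,H,I], logical=[B,C,D,E,F,c,H,I,A]
After op 3 (rotate(+1)): offset=2, physical=[A,B,C,D,E,F,c,H,I], logical=[C,D,E,F,c,H,I,A,B]
After op 4 (rotate(+1)): offset=3, physical=[A,B,C,D,E,F,c,H,I], logical=[D,E,F,c,H,I,A,B,C]
After op 5 (rotate(+1)): offset=4, physical=[A,B,C,D,E,F,c,H,I], logical=[E,F,c,H,I,A,B,C,D]
After op 6 (swap(4, 5)): offset=4, physical=[I,B,C,D,E,F,c,H,A], logical=[E,F,c,H,A,I,B,C,D]

Answer: B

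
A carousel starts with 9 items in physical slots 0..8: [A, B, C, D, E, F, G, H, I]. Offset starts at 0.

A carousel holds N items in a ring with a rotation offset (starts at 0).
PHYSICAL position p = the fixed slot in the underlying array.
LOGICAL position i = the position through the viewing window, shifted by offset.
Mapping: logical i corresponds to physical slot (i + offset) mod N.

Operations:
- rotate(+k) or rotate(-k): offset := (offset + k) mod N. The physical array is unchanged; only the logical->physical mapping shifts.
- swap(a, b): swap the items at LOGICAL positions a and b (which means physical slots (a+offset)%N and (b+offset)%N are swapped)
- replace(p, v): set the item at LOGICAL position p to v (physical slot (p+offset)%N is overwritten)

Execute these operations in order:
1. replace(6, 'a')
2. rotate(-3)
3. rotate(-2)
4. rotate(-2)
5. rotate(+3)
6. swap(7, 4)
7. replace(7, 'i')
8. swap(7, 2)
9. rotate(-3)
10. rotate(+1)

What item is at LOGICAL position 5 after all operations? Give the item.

After op 1 (replace(6, 'a')): offset=0, physical=[A,B,C,D,E,F,a,H,I], logical=[A,B,C,D,E,F,a,H,I]
After op 2 (rotate(-3)): offset=6, physical=[A,B,C,D,E,F,a,H,I], logical=[a,H,I,A,B,C,D,E,F]
After op 3 (rotate(-2)): offset=4, physical=[A,B,C,D,E,F,a,H,I], logical=[E,F,a,H,I,A,B,C,D]
After op 4 (rotate(-2)): offset=2, physical=[A,B,C,D,E,F,a,H,I], logical=[C,D,E,F,a,H,I,A,B]
After op 5 (rotate(+3)): offset=5, physical=[A,B,C,D,E,F,a,H,I], logical=[F,a,H,I,A,B,C,D,E]
After op 6 (swap(7, 4)): offset=5, physical=[D,B,C,A,E,F,a,H,I], logical=[F,a,H,I,D,B,C,A,E]
After op 7 (replace(7, 'i')): offset=5, physical=[D,B,C,i,E,F,a,H,I], logical=[F,a,H,I,D,B,C,i,E]
After op 8 (swap(7, 2)): offset=5, physical=[D,B,C,H,E,F,a,i,I], logical=[F,a,i,I,D,B,C,H,E]
After op 9 (rotate(-3)): offset=2, physical=[D,B,C,H,E,F,a,i,I], logical=[C,H,E,F,a,i,I,D,B]
After op 10 (rotate(+1)): offset=3, physical=[D,B,C,H,E,F,a,i,I], logical=[H,E,F,a,i,I,D,B,C]

Answer: I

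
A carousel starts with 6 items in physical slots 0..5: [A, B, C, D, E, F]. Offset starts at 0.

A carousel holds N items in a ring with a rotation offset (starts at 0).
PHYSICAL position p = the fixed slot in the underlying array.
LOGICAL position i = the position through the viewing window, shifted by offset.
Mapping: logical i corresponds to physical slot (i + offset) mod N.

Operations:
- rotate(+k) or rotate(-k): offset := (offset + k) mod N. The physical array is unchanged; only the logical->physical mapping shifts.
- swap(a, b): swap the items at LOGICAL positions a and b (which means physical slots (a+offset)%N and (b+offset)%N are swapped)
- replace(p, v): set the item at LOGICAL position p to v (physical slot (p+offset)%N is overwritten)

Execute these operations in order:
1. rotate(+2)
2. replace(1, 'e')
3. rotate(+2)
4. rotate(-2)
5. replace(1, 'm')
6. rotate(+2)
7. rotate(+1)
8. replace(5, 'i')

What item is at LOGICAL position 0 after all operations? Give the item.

Answer: F

Derivation:
After op 1 (rotate(+2)): offset=2, physical=[A,B,C,D,E,F], logical=[C,D,E,F,A,B]
After op 2 (replace(1, 'e')): offset=2, physical=[A,B,C,e,E,F], logical=[C,e,E,F,A,B]
After op 3 (rotate(+2)): offset=4, physical=[A,B,C,e,E,F], logical=[E,F,A,B,C,e]
After op 4 (rotate(-2)): offset=2, physical=[A,B,C,e,E,F], logical=[C,e,E,F,A,B]
After op 5 (replace(1, 'm')): offset=2, physical=[A,B,C,m,E,F], logical=[C,m,E,F,A,B]
After op 6 (rotate(+2)): offset=4, physical=[A,B,C,m,E,F], logical=[E,F,A,B,C,m]
After op 7 (rotate(+1)): offset=5, physical=[A,B,C,m,E,F], logical=[F,A,B,C,m,E]
After op 8 (replace(5, 'i')): offset=5, physical=[A,B,C,m,i,F], logical=[F,A,B,C,m,i]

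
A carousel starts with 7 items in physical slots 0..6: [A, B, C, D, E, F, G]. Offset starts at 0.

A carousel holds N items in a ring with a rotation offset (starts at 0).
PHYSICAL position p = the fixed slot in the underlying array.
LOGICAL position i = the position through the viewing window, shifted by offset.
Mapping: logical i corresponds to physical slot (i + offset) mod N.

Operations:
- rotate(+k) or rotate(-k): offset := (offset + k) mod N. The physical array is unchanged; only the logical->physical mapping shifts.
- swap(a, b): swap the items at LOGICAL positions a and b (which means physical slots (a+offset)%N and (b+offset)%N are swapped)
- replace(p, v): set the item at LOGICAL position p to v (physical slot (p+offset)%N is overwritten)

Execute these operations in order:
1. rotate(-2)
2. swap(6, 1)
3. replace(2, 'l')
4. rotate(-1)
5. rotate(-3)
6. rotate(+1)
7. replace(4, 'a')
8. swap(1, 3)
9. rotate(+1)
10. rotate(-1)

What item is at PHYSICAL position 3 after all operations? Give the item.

After op 1 (rotate(-2)): offset=5, physical=[A,B,C,D,E,F,G], logical=[F,G,A,B,C,D,E]
After op 2 (swap(6, 1)): offset=5, physical=[A,B,C,D,G,F,E], logical=[F,E,A,B,C,D,G]
After op 3 (replace(2, 'l')): offset=5, physical=[l,B,C,D,G,F,E], logical=[F,E,l,B,C,D,G]
After op 4 (rotate(-1)): offset=4, physical=[l,B,C,D,G,F,E], logical=[G,F,E,l,B,C,D]
After op 5 (rotate(-3)): offset=1, physical=[l,B,C,D,G,F,E], logical=[B,C,D,G,F,E,l]
After op 6 (rotate(+1)): offset=2, physical=[l,B,C,D,G,F,E], logical=[C,D,G,F,E,l,B]
After op 7 (replace(4, 'a')): offset=2, physical=[l,B,C,D,G,F,a], logical=[C,D,G,F,a,l,B]
After op 8 (swap(1, 3)): offset=2, physical=[l,B,C,F,G,D,a], logical=[C,F,G,D,a,l,B]
After op 9 (rotate(+1)): offset=3, physical=[l,B,C,F,G,D,a], logical=[F,G,D,a,l,B,C]
After op 10 (rotate(-1)): offset=2, physical=[l,B,C,F,G,D,a], logical=[C,F,G,D,a,l,B]

Answer: F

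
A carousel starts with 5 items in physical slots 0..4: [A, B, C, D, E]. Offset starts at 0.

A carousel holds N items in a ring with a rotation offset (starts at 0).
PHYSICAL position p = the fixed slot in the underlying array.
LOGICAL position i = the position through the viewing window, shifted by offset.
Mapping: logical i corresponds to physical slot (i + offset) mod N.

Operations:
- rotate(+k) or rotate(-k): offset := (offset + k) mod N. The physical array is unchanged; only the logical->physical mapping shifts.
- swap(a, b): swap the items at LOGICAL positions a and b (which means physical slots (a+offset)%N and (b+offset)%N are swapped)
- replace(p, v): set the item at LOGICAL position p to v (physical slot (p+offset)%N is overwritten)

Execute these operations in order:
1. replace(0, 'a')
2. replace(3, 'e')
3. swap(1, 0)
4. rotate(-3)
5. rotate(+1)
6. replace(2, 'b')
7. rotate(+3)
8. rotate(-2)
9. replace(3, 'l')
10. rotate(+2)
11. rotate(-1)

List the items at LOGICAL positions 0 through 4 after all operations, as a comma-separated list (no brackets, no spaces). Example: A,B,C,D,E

Answer: b,a,l,e,E

Derivation:
After op 1 (replace(0, 'a')): offset=0, physical=[a,B,C,D,E], logical=[a,B,C,D,E]
After op 2 (replace(3, 'e')): offset=0, physical=[a,B,C,e,E], logical=[a,B,C,e,E]
After op 3 (swap(1, 0)): offset=0, physical=[B,a,C,e,E], logical=[B,a,C,e,E]
After op 4 (rotate(-3)): offset=2, physical=[B,a,C,e,E], logical=[C,e,E,B,a]
After op 5 (rotate(+1)): offset=3, physical=[B,a,C,e,E], logical=[e,E,B,a,C]
After op 6 (replace(2, 'b')): offset=3, physical=[b,a,C,e,E], logical=[e,E,b,a,C]
After op 7 (rotate(+3)): offset=1, physical=[b,a,C,e,E], logical=[a,C,e,E,b]
After op 8 (rotate(-2)): offset=4, physical=[b,a,C,e,E], logical=[E,b,a,C,e]
After op 9 (replace(3, 'l')): offset=4, physical=[b,a,l,e,E], logical=[E,b,a,l,e]
After op 10 (rotate(+2)): offset=1, physical=[b,a,l,e,E], logical=[a,l,e,E,b]
After op 11 (rotate(-1)): offset=0, physical=[b,a,l,e,E], logical=[b,a,l,e,E]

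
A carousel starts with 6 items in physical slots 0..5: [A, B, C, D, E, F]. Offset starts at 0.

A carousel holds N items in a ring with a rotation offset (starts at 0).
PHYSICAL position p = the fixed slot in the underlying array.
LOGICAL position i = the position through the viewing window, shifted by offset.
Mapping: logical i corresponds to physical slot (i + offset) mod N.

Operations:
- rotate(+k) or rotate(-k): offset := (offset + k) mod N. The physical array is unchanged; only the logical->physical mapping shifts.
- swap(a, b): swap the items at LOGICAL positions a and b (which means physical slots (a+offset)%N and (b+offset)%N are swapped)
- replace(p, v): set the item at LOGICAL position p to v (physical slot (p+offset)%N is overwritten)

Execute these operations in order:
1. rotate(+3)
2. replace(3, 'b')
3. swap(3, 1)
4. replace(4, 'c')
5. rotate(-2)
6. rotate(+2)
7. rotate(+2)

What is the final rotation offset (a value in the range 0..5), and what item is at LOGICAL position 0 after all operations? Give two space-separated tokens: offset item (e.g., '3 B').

After op 1 (rotate(+3)): offset=3, physical=[A,B,C,D,E,F], logical=[D,E,F,A,B,C]
After op 2 (replace(3, 'b')): offset=3, physical=[b,B,C,D,E,F], logical=[D,E,F,b,B,C]
After op 3 (swap(3, 1)): offset=3, physical=[E,B,C,D,b,F], logical=[D,b,F,E,B,C]
After op 4 (replace(4, 'c')): offset=3, physical=[E,c,C,D,b,F], logical=[D,b,F,E,c,C]
After op 5 (rotate(-2)): offset=1, physical=[E,c,C,D,b,F], logical=[c,C,D,b,F,E]
After op 6 (rotate(+2)): offset=3, physical=[E,c,C,D,b,F], logical=[D,b,F,E,c,C]
After op 7 (rotate(+2)): offset=5, physical=[E,c,C,D,b,F], logical=[F,E,c,C,D,b]

Answer: 5 F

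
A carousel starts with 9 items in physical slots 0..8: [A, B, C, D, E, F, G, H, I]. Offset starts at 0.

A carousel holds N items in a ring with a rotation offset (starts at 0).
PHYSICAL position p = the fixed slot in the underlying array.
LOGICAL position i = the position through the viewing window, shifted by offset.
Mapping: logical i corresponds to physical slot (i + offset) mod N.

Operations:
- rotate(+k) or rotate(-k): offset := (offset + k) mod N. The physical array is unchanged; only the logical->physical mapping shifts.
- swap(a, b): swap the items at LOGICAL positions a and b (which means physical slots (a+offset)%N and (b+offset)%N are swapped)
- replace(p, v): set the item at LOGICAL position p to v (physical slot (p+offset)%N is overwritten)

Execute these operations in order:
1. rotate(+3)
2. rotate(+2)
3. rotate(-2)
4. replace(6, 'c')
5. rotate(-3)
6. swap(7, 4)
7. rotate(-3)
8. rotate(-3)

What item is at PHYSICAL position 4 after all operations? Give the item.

Answer: H

Derivation:
After op 1 (rotate(+3)): offset=3, physical=[A,B,C,D,E,F,G,H,I], logical=[D,E,F,G,H,I,A,B,C]
After op 2 (rotate(+2)): offset=5, physical=[A,B,C,D,E,F,G,H,I], logical=[F,G,H,I,A,B,C,D,E]
After op 3 (rotate(-2)): offset=3, physical=[A,B,C,D,E,F,G,H,I], logical=[D,E,F,G,H,I,A,B,C]
After op 4 (replace(6, 'c')): offset=3, physical=[c,B,C,D,E,F,G,H,I], logical=[D,E,F,G,H,I,c,B,C]
After op 5 (rotate(-3)): offset=0, physical=[c,B,C,D,E,F,G,H,I], logical=[c,B,C,D,E,F,G,H,I]
After op 6 (swap(7, 4)): offset=0, physical=[c,B,C,D,H,F,G,E,I], logical=[c,B,C,D,H,F,G,E,I]
After op 7 (rotate(-3)): offset=6, physical=[c,B,C,D,H,F,G,E,I], logical=[G,E,I,c,B,C,D,H,F]
After op 8 (rotate(-3)): offset=3, physical=[c,B,C,D,H,F,G,E,I], logical=[D,H,F,G,E,I,c,B,C]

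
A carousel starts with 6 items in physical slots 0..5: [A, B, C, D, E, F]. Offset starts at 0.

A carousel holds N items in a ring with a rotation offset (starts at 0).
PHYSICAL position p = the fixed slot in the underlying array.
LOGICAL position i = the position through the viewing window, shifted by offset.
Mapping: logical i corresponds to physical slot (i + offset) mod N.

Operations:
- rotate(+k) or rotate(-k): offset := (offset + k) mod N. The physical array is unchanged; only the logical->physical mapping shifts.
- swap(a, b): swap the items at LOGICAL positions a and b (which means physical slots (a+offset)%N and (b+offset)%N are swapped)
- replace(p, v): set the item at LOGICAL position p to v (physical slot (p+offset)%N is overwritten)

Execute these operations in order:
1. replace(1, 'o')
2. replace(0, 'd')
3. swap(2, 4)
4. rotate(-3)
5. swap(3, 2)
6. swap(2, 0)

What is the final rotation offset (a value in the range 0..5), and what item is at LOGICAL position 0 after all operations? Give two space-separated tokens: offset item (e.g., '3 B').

Answer: 3 d

Derivation:
After op 1 (replace(1, 'o')): offset=0, physical=[A,o,C,D,E,F], logical=[A,o,C,D,E,F]
After op 2 (replace(0, 'd')): offset=0, physical=[d,o,C,D,E,F], logical=[d,o,C,D,E,F]
After op 3 (swap(2, 4)): offset=0, physical=[d,o,E,D,C,F], logical=[d,o,E,D,C,F]
After op 4 (rotate(-3)): offset=3, physical=[d,o,E,D,C,F], logical=[D,C,F,d,o,E]
After op 5 (swap(3, 2)): offset=3, physical=[F,o,E,D,C,d], logical=[D,C,d,F,o,E]
After op 6 (swap(2, 0)): offset=3, physical=[F,o,E,d,C,D], logical=[d,C,D,F,o,E]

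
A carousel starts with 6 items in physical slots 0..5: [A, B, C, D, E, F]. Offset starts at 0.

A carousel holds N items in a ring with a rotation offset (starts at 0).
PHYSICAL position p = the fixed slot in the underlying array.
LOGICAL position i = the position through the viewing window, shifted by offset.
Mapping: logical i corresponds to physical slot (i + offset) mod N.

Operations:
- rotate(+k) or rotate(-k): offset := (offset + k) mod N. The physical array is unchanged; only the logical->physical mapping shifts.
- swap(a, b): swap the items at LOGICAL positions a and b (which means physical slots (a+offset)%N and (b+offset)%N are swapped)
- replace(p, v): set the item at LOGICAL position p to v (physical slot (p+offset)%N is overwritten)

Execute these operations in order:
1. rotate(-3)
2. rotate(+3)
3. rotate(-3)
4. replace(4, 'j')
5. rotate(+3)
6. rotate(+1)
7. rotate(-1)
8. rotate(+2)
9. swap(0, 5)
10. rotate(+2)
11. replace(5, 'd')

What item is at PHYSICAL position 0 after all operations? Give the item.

Answer: A

Derivation:
After op 1 (rotate(-3)): offset=3, physical=[A,B,C,D,E,F], logical=[D,E,F,A,B,C]
After op 2 (rotate(+3)): offset=0, physical=[A,B,C,D,E,F], logical=[A,B,C,D,E,F]
After op 3 (rotate(-3)): offset=3, physical=[A,B,C,D,E,F], logical=[D,E,F,A,B,C]
After op 4 (replace(4, 'j')): offset=3, physical=[A,j,C,D,E,F], logical=[D,E,F,A,j,C]
After op 5 (rotate(+3)): offset=0, physical=[A,j,C,D,E,F], logical=[A,j,C,D,E,F]
After op 6 (rotate(+1)): offset=1, physical=[A,j,C,D,E,F], logical=[j,C,D,E,F,A]
After op 7 (rotate(-1)): offset=0, physical=[A,j,C,D,E,F], logical=[A,j,C,D,E,F]
After op 8 (rotate(+2)): offset=2, physical=[A,j,C,D,E,F], logical=[C,D,E,F,A,j]
After op 9 (swap(0, 5)): offset=2, physical=[A,C,j,D,E,F], logical=[j,D,E,F,A,C]
After op 10 (rotate(+2)): offset=4, physical=[A,C,j,D,E,F], logical=[E,F,A,C,j,D]
After op 11 (replace(5, 'd')): offset=4, physical=[A,C,j,d,E,F], logical=[E,F,A,C,j,d]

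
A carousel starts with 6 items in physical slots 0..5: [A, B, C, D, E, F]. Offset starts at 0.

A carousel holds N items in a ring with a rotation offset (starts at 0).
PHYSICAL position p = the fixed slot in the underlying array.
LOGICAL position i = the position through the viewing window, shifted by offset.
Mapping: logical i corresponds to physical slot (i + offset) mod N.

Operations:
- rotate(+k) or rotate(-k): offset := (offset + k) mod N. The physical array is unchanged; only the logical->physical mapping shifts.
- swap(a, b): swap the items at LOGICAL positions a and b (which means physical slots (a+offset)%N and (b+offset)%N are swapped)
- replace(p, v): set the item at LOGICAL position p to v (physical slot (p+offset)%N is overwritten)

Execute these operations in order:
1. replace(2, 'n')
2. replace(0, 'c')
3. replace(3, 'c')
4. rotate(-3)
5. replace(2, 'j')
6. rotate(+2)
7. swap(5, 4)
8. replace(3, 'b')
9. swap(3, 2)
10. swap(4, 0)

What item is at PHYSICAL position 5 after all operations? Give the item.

After op 1 (replace(2, 'n')): offset=0, physical=[A,B,n,D,E,F], logical=[A,B,n,D,E,F]
After op 2 (replace(0, 'c')): offset=0, physical=[c,B,n,D,E,F], logical=[c,B,n,D,E,F]
After op 3 (replace(3, 'c')): offset=0, physical=[c,B,n,c,E,F], logical=[c,B,n,c,E,F]
After op 4 (rotate(-3)): offset=3, physical=[c,B,n,c,E,F], logical=[c,E,F,c,B,n]
After op 5 (replace(2, 'j')): offset=3, physical=[c,B,n,c,E,j], logical=[c,E,j,c,B,n]
After op 6 (rotate(+2)): offset=5, physical=[c,B,n,c,E,j], logical=[j,c,B,n,c,E]
After op 7 (swap(5, 4)): offset=5, physical=[c,B,n,E,c,j], logical=[j,c,B,n,E,c]
After op 8 (replace(3, 'b')): offset=5, physical=[c,B,b,E,c,j], logical=[j,c,B,b,E,c]
After op 9 (swap(3, 2)): offset=5, physical=[c,b,B,E,c,j], logical=[j,c,b,B,E,c]
After op 10 (swap(4, 0)): offset=5, physical=[c,b,B,j,c,E], logical=[E,c,b,B,j,c]

Answer: E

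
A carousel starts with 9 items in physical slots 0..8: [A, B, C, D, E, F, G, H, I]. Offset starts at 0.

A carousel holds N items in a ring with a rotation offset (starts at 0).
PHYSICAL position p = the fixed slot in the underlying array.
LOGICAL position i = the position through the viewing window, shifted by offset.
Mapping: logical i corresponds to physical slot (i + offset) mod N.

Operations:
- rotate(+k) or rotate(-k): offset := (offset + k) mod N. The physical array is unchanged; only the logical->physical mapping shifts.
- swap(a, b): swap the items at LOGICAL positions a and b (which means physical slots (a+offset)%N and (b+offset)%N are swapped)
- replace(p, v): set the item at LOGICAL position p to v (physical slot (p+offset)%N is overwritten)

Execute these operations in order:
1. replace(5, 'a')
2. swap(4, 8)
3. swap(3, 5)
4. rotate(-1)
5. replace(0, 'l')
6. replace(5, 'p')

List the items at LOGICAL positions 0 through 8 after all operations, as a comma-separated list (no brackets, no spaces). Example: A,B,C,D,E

Answer: l,A,B,C,a,p,D,G,H

Derivation:
After op 1 (replace(5, 'a')): offset=0, physical=[A,B,C,D,E,a,G,H,I], logical=[A,B,C,D,E,a,G,H,I]
After op 2 (swap(4, 8)): offset=0, physical=[A,B,C,D,I,a,G,H,E], logical=[A,B,C,D,I,a,G,H,E]
After op 3 (swap(3, 5)): offset=0, physical=[A,B,C,a,I,D,G,H,E], logical=[A,B,C,a,I,D,G,H,E]
After op 4 (rotate(-1)): offset=8, physical=[A,B,C,a,I,D,G,H,E], logical=[E,A,B,C,a,I,D,G,H]
After op 5 (replace(0, 'l')): offset=8, physical=[A,B,C,a,I,D,G,H,l], logical=[l,A,B,C,a,I,D,G,H]
After op 6 (replace(5, 'p')): offset=8, physical=[A,B,C,a,p,D,G,H,l], logical=[l,A,B,C,a,p,D,G,H]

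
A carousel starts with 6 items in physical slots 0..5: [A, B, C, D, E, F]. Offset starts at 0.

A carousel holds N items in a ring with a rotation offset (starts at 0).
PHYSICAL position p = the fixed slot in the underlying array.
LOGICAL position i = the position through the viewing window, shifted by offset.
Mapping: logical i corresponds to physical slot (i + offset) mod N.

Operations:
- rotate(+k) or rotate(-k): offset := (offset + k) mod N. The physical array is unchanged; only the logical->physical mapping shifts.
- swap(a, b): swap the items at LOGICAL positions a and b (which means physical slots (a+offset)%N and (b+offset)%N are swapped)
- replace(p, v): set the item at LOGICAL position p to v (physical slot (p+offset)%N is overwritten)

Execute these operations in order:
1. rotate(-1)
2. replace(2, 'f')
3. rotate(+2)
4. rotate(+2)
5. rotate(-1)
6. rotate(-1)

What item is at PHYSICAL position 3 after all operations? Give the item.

After op 1 (rotate(-1)): offset=5, physical=[A,B,C,D,E,F], logical=[F,A,B,C,D,E]
After op 2 (replace(2, 'f')): offset=5, physical=[A,f,C,D,E,F], logical=[F,A,f,C,D,E]
After op 3 (rotate(+2)): offset=1, physical=[A,f,C,D,E,F], logical=[f,C,D,E,F,A]
After op 4 (rotate(+2)): offset=3, physical=[A,f,C,D,E,F], logical=[D,E,F,A,f,C]
After op 5 (rotate(-1)): offset=2, physical=[A,f,C,D,E,F], logical=[C,D,E,F,A,f]
After op 6 (rotate(-1)): offset=1, physical=[A,f,C,D,E,F], logical=[f,C,D,E,F,A]

Answer: D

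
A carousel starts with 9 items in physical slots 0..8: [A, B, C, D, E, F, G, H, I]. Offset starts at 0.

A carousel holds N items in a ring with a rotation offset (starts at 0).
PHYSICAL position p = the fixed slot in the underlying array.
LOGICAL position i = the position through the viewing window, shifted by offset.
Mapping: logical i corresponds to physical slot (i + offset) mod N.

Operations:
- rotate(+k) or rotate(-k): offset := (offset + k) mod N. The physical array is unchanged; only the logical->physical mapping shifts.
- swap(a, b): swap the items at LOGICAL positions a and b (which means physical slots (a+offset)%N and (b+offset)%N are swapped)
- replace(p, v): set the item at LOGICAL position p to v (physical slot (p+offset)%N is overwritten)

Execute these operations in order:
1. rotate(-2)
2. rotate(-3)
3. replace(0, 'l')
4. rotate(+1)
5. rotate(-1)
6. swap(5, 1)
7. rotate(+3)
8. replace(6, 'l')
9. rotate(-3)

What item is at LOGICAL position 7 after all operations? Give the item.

After op 1 (rotate(-2)): offset=7, physical=[A,B,C,D,E,F,G,H,I], logical=[H,I,A,B,C,D,E,F,G]
After op 2 (rotate(-3)): offset=4, physical=[A,B,C,D,E,F,G,H,I], logical=[E,F,G,H,I,A,B,C,D]
After op 3 (replace(0, 'l')): offset=4, physical=[A,B,C,D,l,F,G,H,I], logical=[l,F,G,H,I,A,B,C,D]
After op 4 (rotate(+1)): offset=5, physical=[A,B,C,D,l,F,G,H,I], logical=[F,G,H,I,A,B,C,D,l]
After op 5 (rotate(-1)): offset=4, physical=[A,B,C,D,l,F,G,H,I], logical=[l,F,G,H,I,A,B,C,D]
After op 6 (swap(5, 1)): offset=4, physical=[F,B,C,D,l,A,G,H,I], logical=[l,A,G,H,I,F,B,C,D]
After op 7 (rotate(+3)): offset=7, physical=[F,B,C,D,l,A,G,H,I], logical=[H,I,F,B,C,D,l,A,G]
After op 8 (replace(6, 'l')): offset=7, physical=[F,B,C,D,l,A,G,H,I], logical=[H,I,F,B,C,D,l,A,G]
After op 9 (rotate(-3)): offset=4, physical=[F,B,C,D,l,A,G,H,I], logical=[l,A,G,H,I,F,B,C,D]

Answer: C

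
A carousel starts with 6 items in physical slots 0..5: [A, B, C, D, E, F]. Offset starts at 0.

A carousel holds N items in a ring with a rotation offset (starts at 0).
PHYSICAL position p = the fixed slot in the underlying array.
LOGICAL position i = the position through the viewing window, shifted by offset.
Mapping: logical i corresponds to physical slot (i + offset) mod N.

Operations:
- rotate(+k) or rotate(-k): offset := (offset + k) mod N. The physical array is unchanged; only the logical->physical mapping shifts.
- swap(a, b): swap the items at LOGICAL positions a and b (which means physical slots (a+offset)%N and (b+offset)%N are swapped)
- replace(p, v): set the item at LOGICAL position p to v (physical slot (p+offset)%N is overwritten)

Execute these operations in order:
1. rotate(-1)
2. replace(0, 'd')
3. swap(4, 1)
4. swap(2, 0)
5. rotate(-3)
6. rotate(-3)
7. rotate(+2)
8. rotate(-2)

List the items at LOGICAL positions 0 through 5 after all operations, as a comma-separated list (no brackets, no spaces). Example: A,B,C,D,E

Answer: B,D,d,C,A,E

Derivation:
After op 1 (rotate(-1)): offset=5, physical=[A,B,C,D,E,F], logical=[F,A,B,C,D,E]
After op 2 (replace(0, 'd')): offset=5, physical=[A,B,C,D,E,d], logical=[d,A,B,C,D,E]
After op 3 (swap(4, 1)): offset=5, physical=[D,B,C,A,E,d], logical=[d,D,B,C,A,E]
After op 4 (swap(2, 0)): offset=5, physical=[D,d,C,A,E,B], logical=[B,D,d,C,A,E]
After op 5 (rotate(-3)): offset=2, physical=[D,d,C,A,E,B], logical=[C,A,E,B,D,d]
After op 6 (rotate(-3)): offset=5, physical=[D,d,C,A,E,B], logical=[B,D,d,C,A,E]
After op 7 (rotate(+2)): offset=1, physical=[D,d,C,A,E,B], logical=[d,C,A,E,B,D]
After op 8 (rotate(-2)): offset=5, physical=[D,d,C,A,E,B], logical=[B,D,d,C,A,E]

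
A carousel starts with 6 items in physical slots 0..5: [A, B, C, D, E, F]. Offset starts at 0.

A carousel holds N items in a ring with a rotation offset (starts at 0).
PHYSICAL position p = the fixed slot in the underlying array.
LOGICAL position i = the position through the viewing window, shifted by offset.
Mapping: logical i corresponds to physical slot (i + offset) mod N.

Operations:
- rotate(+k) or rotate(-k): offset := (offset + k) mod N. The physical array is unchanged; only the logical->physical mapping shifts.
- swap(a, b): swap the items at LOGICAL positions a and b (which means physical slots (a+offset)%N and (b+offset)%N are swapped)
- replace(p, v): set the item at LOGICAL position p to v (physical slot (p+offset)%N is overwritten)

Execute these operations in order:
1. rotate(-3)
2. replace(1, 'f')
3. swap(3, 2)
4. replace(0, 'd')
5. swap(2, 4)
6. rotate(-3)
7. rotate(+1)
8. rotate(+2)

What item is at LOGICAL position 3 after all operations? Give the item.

Answer: F

Derivation:
After op 1 (rotate(-3)): offset=3, physical=[A,B,C,D,E,F], logical=[D,E,F,A,B,C]
After op 2 (replace(1, 'f')): offset=3, physical=[A,B,C,D,f,F], logical=[D,f,F,A,B,C]
After op 3 (swap(3, 2)): offset=3, physical=[F,B,C,D,f,A], logical=[D,f,A,F,B,C]
After op 4 (replace(0, 'd')): offset=3, physical=[F,B,C,d,f,A], logical=[d,f,A,F,B,C]
After op 5 (swap(2, 4)): offset=3, physical=[F,A,C,d,f,B], logical=[d,f,B,F,A,C]
After op 6 (rotate(-3)): offset=0, physical=[F,A,C,d,f,B], logical=[F,A,C,d,f,B]
After op 7 (rotate(+1)): offset=1, physical=[F,A,C,d,f,B], logical=[A,C,d,f,B,F]
After op 8 (rotate(+2)): offset=3, physical=[F,A,C,d,f,B], logical=[d,f,B,F,A,C]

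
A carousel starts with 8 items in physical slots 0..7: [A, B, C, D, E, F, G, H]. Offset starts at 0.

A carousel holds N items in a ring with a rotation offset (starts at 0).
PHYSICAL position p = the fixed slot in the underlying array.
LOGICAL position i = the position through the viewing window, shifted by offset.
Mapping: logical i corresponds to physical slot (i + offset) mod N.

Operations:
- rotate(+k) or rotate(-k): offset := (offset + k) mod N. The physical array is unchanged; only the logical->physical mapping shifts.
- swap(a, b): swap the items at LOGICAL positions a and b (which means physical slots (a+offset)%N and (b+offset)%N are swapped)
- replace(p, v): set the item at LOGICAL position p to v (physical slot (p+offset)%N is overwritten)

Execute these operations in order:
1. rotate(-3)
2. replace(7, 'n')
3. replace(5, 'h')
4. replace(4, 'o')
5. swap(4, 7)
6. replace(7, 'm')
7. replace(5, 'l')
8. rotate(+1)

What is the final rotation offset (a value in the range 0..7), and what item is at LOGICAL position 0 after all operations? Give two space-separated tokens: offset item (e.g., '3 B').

After op 1 (rotate(-3)): offset=5, physical=[A,B,C,D,E,F,G,H], logical=[F,G,H,A,B,C,D,E]
After op 2 (replace(7, 'n')): offset=5, physical=[A,B,C,D,n,F,G,H], logical=[F,G,H,A,B,C,D,n]
After op 3 (replace(5, 'h')): offset=5, physical=[A,B,h,D,n,F,G,H], logical=[F,G,H,A,B,h,D,n]
After op 4 (replace(4, 'o')): offset=5, physical=[A,o,h,D,n,F,G,H], logical=[F,G,H,A,o,h,D,n]
After op 5 (swap(4, 7)): offset=5, physical=[A,n,h,D,o,F,G,H], logical=[F,G,H,A,n,h,D,o]
After op 6 (replace(7, 'm')): offset=5, physical=[A,n,h,D,m,F,G,H], logical=[F,G,H,A,n,h,D,m]
After op 7 (replace(5, 'l')): offset=5, physical=[A,n,l,D,m,F,G,H], logical=[F,G,H,A,n,l,D,m]
After op 8 (rotate(+1)): offset=6, physical=[A,n,l,D,m,F,G,H], logical=[G,H,A,n,l,D,m,F]

Answer: 6 G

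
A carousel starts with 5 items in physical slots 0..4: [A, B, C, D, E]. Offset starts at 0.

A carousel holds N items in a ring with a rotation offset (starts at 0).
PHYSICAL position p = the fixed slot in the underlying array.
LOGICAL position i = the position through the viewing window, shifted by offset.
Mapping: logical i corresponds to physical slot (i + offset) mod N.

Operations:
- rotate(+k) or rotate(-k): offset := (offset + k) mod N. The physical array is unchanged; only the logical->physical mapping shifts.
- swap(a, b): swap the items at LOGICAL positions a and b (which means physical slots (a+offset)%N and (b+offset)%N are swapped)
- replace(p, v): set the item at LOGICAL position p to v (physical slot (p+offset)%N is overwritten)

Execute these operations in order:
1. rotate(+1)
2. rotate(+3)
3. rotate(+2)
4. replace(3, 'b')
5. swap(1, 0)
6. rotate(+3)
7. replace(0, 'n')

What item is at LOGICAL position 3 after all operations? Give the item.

Answer: B

Derivation:
After op 1 (rotate(+1)): offset=1, physical=[A,B,C,D,E], logical=[B,C,D,E,A]
After op 2 (rotate(+3)): offset=4, physical=[A,B,C,D,E], logical=[E,A,B,C,D]
After op 3 (rotate(+2)): offset=1, physical=[A,B,C,D,E], logical=[B,C,D,E,A]
After op 4 (replace(3, 'b')): offset=1, physical=[A,B,C,D,b], logical=[B,C,D,b,A]
After op 5 (swap(1, 0)): offset=1, physical=[A,C,B,D,b], logical=[C,B,D,b,A]
After op 6 (rotate(+3)): offset=4, physical=[A,C,B,D,b], logical=[b,A,C,B,D]
After op 7 (replace(0, 'n')): offset=4, physical=[A,C,B,D,n], logical=[n,A,C,B,D]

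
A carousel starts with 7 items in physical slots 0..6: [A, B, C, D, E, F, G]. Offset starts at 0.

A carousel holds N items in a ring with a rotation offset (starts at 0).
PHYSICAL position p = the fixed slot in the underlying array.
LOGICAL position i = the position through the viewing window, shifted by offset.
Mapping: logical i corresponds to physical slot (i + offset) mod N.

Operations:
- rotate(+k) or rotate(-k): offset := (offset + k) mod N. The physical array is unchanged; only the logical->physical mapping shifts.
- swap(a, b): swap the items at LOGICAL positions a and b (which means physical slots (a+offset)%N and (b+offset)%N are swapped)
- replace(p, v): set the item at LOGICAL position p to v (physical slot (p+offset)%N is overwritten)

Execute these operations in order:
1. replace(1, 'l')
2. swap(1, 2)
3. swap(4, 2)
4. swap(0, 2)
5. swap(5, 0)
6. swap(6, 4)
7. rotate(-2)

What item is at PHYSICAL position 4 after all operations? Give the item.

After op 1 (replace(1, 'l')): offset=0, physical=[A,l,C,D,E,F,G], logical=[A,l,C,D,E,F,G]
After op 2 (swap(1, 2)): offset=0, physical=[A,C,l,D,E,F,G], logical=[A,C,l,D,E,F,G]
After op 3 (swap(4, 2)): offset=0, physical=[A,C,E,D,l,F,G], logical=[A,C,E,D,l,F,G]
After op 4 (swap(0, 2)): offset=0, physical=[E,C,A,D,l,F,G], logical=[E,C,A,D,l,F,G]
After op 5 (swap(5, 0)): offset=0, physical=[F,C,A,D,l,E,G], logical=[F,C,A,D,l,E,G]
After op 6 (swap(6, 4)): offset=0, physical=[F,C,A,D,G,E,l], logical=[F,C,A,D,G,E,l]
After op 7 (rotate(-2)): offset=5, physical=[F,C,A,D,G,E,l], logical=[E,l,F,C,A,D,G]

Answer: G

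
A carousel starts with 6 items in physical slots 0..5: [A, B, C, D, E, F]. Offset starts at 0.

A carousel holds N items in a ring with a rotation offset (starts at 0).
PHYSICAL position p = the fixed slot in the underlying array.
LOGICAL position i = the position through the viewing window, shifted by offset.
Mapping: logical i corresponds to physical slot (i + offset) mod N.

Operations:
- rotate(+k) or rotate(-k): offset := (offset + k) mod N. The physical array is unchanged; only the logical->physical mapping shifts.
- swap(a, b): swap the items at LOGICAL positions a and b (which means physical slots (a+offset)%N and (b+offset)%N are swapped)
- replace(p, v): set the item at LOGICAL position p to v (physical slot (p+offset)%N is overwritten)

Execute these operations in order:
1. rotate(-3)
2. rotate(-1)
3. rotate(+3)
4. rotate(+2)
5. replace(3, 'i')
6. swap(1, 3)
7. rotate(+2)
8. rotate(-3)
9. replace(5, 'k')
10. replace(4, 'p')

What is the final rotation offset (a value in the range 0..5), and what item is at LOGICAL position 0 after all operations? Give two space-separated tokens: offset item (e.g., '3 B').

Answer: 0 A

Derivation:
After op 1 (rotate(-3)): offset=3, physical=[A,B,C,D,E,F], logical=[D,E,F,A,B,C]
After op 2 (rotate(-1)): offset=2, physical=[A,B,C,D,E,F], logical=[C,D,E,F,A,B]
After op 3 (rotate(+3)): offset=5, physical=[A,B,C,D,E,F], logical=[F,A,B,C,D,E]
After op 4 (rotate(+2)): offset=1, physical=[A,B,C,D,E,F], logical=[B,C,D,E,F,A]
After op 5 (replace(3, 'i')): offset=1, physical=[A,B,C,D,i,F], logical=[B,C,D,i,F,A]
After op 6 (swap(1, 3)): offset=1, physical=[A,B,i,D,C,F], logical=[B,i,D,C,F,A]
After op 7 (rotate(+2)): offset=3, physical=[A,B,i,D,C,F], logical=[D,C,F,A,B,i]
After op 8 (rotate(-3)): offset=0, physical=[A,B,i,D,C,F], logical=[A,B,i,D,C,F]
After op 9 (replace(5, 'k')): offset=0, physical=[A,B,i,D,C,k], logical=[A,B,i,D,C,k]
After op 10 (replace(4, 'p')): offset=0, physical=[A,B,i,D,p,k], logical=[A,B,i,D,p,k]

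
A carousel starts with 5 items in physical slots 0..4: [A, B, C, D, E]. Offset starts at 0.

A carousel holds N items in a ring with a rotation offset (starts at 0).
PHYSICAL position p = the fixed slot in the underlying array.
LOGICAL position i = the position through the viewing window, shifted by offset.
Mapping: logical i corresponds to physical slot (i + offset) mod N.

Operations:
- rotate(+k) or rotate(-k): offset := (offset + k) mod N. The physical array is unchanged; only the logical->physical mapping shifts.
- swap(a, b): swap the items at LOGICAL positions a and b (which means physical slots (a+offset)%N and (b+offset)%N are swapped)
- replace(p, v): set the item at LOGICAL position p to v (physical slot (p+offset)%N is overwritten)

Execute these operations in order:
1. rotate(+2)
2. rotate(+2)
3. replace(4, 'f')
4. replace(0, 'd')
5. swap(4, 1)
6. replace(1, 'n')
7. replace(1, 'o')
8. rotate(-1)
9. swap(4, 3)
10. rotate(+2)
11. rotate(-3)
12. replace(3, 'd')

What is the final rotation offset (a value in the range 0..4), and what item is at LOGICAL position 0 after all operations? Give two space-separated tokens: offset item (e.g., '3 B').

After op 1 (rotate(+2)): offset=2, physical=[A,B,C,D,E], logical=[C,D,E,A,B]
After op 2 (rotate(+2)): offset=4, physical=[A,B,C,D,E], logical=[E,A,B,C,D]
After op 3 (replace(4, 'f')): offset=4, physical=[A,B,C,f,E], logical=[E,A,B,C,f]
After op 4 (replace(0, 'd')): offset=4, physical=[A,B,C,f,d], logical=[d,A,B,C,f]
After op 5 (swap(4, 1)): offset=4, physical=[f,B,C,A,d], logical=[d,f,B,C,A]
After op 6 (replace(1, 'n')): offset=4, physical=[n,B,C,A,d], logical=[d,n,B,C,A]
After op 7 (replace(1, 'o')): offset=4, physical=[o,B,C,A,d], logical=[d,o,B,C,A]
After op 8 (rotate(-1)): offset=3, physical=[o,B,C,A,d], logical=[A,d,o,B,C]
After op 9 (swap(4, 3)): offset=3, physical=[o,C,B,A,d], logical=[A,d,o,C,B]
After op 10 (rotate(+2)): offset=0, physical=[o,C,B,A,d], logical=[o,C,B,A,d]
After op 11 (rotate(-3)): offset=2, physical=[o,C,B,A,d], logical=[B,A,d,o,C]
After op 12 (replace(3, 'd')): offset=2, physical=[d,C,B,A,d], logical=[B,A,d,d,C]

Answer: 2 B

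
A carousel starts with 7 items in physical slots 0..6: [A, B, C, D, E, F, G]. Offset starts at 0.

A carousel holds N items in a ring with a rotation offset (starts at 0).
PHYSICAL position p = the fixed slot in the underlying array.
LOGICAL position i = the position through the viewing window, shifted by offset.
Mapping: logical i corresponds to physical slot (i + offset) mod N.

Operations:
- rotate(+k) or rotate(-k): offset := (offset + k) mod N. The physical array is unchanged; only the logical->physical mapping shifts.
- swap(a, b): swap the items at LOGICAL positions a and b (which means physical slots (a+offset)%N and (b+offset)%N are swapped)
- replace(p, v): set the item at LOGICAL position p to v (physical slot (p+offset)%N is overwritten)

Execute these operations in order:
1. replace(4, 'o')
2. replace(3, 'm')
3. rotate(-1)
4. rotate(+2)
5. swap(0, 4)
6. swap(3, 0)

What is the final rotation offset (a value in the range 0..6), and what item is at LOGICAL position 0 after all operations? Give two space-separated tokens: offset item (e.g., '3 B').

After op 1 (replace(4, 'o')): offset=0, physical=[A,B,C,D,o,F,G], logical=[A,B,C,D,o,F,G]
After op 2 (replace(3, 'm')): offset=0, physical=[A,B,C,m,o,F,G], logical=[A,B,C,m,o,F,G]
After op 3 (rotate(-1)): offset=6, physical=[A,B,C,m,o,F,G], logical=[G,A,B,C,m,o,F]
After op 4 (rotate(+2)): offset=1, physical=[A,B,C,m,o,F,G], logical=[B,C,m,o,F,G,A]
After op 5 (swap(0, 4)): offset=1, physical=[A,F,C,m,o,B,G], logical=[F,C,m,o,B,G,A]
After op 6 (swap(3, 0)): offset=1, physical=[A,o,C,m,F,B,G], logical=[o,C,m,F,B,G,A]

Answer: 1 o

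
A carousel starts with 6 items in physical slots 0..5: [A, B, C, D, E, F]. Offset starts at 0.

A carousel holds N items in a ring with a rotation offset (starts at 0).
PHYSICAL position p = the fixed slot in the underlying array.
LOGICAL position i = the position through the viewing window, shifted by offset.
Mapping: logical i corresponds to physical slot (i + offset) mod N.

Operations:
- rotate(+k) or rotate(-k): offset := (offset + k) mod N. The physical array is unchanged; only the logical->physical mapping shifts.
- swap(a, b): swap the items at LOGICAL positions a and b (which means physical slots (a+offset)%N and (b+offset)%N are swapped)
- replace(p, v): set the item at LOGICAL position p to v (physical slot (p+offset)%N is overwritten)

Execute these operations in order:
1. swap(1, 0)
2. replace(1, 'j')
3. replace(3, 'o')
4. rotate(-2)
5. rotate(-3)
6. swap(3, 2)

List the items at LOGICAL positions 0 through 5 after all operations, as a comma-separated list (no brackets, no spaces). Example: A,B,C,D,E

After op 1 (swap(1, 0)): offset=0, physical=[B,A,C,D,E,F], logical=[B,A,C,D,E,F]
After op 2 (replace(1, 'j')): offset=0, physical=[B,j,C,D,E,F], logical=[B,j,C,D,E,F]
After op 3 (replace(3, 'o')): offset=0, physical=[B,j,C,o,E,F], logical=[B,j,C,o,E,F]
After op 4 (rotate(-2)): offset=4, physical=[B,j,C,o,E,F], logical=[E,F,B,j,C,o]
After op 5 (rotate(-3)): offset=1, physical=[B,j,C,o,E,F], logical=[j,C,o,E,F,B]
After op 6 (swap(3, 2)): offset=1, physical=[B,j,C,E,o,F], logical=[j,C,E,o,F,B]

Answer: j,C,E,o,F,B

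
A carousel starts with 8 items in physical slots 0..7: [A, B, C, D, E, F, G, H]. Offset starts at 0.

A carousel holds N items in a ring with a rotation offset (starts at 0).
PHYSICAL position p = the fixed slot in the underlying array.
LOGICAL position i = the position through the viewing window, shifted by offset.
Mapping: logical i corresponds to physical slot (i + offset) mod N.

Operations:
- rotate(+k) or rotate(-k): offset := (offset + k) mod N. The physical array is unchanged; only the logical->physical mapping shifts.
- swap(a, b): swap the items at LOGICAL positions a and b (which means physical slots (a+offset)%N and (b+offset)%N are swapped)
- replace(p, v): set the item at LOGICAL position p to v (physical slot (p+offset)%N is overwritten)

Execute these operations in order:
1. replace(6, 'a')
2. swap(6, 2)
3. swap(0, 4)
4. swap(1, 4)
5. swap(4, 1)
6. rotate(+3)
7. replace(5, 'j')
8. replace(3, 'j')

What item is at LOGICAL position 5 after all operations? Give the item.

After op 1 (replace(6, 'a')): offset=0, physical=[A,B,C,D,E,F,a,H], logical=[A,B,C,D,E,F,a,H]
After op 2 (swap(6, 2)): offset=0, physical=[A,B,a,D,E,F,C,H], logical=[A,B,a,D,E,F,C,H]
After op 3 (swap(0, 4)): offset=0, physical=[E,B,a,D,A,F,C,H], logical=[E,B,a,D,A,F,C,H]
After op 4 (swap(1, 4)): offset=0, physical=[E,A,a,D,B,F,C,H], logical=[E,A,a,D,B,F,C,H]
After op 5 (swap(4, 1)): offset=0, physical=[E,B,a,D,A,F,C,H], logical=[E,B,a,D,A,F,C,H]
After op 6 (rotate(+3)): offset=3, physical=[E,B,a,D,A,F,C,H], logical=[D,A,F,C,H,E,B,a]
After op 7 (replace(5, 'j')): offset=3, physical=[j,B,a,D,A,F,C,H], logical=[D,A,F,C,H,j,B,a]
After op 8 (replace(3, 'j')): offset=3, physical=[j,B,a,D,A,F,j,H], logical=[D,A,F,j,H,j,B,a]

Answer: j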